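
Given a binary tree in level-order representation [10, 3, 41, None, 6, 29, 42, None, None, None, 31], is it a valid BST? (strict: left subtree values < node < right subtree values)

Level-order array: [10, 3, 41, None, 6, 29, 42, None, None, None, 31]
Validate using subtree bounds (lo, hi): at each node, require lo < value < hi,
then recurse left with hi=value and right with lo=value.
Preorder trace (stopping at first violation):
  at node 10 with bounds (-inf, +inf): OK
  at node 3 with bounds (-inf, 10): OK
  at node 6 with bounds (3, 10): OK
  at node 41 with bounds (10, +inf): OK
  at node 29 with bounds (10, 41): OK
  at node 31 with bounds (29, 41): OK
  at node 42 with bounds (41, +inf): OK
No violation found at any node.
Result: Valid BST


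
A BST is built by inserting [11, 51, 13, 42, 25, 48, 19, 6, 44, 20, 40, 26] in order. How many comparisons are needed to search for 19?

Search path for 19: 11 -> 51 -> 13 -> 42 -> 25 -> 19
Found: True
Comparisons: 6


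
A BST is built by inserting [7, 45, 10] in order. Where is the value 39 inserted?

Starting tree (level order): [7, None, 45, 10]
Insertion path: 7 -> 45 -> 10
Result: insert 39 as right child of 10
Final tree (level order): [7, None, 45, 10, None, None, 39]


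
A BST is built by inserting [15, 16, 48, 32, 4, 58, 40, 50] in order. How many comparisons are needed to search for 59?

Search path for 59: 15 -> 16 -> 48 -> 58
Found: False
Comparisons: 4


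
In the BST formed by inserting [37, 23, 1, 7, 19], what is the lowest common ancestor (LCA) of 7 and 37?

Tree insertion order: [37, 23, 1, 7, 19]
Tree (level-order array): [37, 23, None, 1, None, None, 7, None, 19]
In a BST, the LCA of p=7, q=37 is the first node v on the
root-to-leaf path with p <= v <= q (go left if both < v, right if both > v).
Walk from root:
  at 37: 7 <= 37 <= 37, this is the LCA
LCA = 37


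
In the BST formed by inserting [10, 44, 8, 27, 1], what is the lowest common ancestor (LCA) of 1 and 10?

Tree insertion order: [10, 44, 8, 27, 1]
Tree (level-order array): [10, 8, 44, 1, None, 27]
In a BST, the LCA of p=1, q=10 is the first node v on the
root-to-leaf path with p <= v <= q (go left if both < v, right if both > v).
Walk from root:
  at 10: 1 <= 10 <= 10, this is the LCA
LCA = 10


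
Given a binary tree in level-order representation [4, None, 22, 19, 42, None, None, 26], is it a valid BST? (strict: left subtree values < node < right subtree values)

Level-order array: [4, None, 22, 19, 42, None, None, 26]
Validate using subtree bounds (lo, hi): at each node, require lo < value < hi,
then recurse left with hi=value and right with lo=value.
Preorder trace (stopping at first violation):
  at node 4 with bounds (-inf, +inf): OK
  at node 22 with bounds (4, +inf): OK
  at node 19 with bounds (4, 22): OK
  at node 42 with bounds (22, +inf): OK
  at node 26 with bounds (22, 42): OK
No violation found at any node.
Result: Valid BST


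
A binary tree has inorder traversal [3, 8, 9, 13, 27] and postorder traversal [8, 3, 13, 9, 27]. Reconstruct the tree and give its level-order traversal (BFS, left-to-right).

Inorder:   [3, 8, 9, 13, 27]
Postorder: [8, 3, 13, 9, 27]
Algorithm: postorder visits root last, so walk postorder right-to-left;
each value is the root of the current inorder slice — split it at that
value, recurse on the right subtree first, then the left.
Recursive splits:
  root=27; inorder splits into left=[3, 8, 9, 13], right=[]
  root=9; inorder splits into left=[3, 8], right=[13]
  root=13; inorder splits into left=[], right=[]
  root=3; inorder splits into left=[], right=[8]
  root=8; inorder splits into left=[], right=[]
Reconstructed level-order: [27, 9, 3, 13, 8]


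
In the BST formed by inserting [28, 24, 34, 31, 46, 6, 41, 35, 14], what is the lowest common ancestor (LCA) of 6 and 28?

Tree insertion order: [28, 24, 34, 31, 46, 6, 41, 35, 14]
Tree (level-order array): [28, 24, 34, 6, None, 31, 46, None, 14, None, None, 41, None, None, None, 35]
In a BST, the LCA of p=6, q=28 is the first node v on the
root-to-leaf path with p <= v <= q (go left if both < v, right if both > v).
Walk from root:
  at 28: 6 <= 28 <= 28, this is the LCA
LCA = 28


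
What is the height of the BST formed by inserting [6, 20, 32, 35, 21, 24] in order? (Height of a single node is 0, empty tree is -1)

Insertion order: [6, 20, 32, 35, 21, 24]
Tree (level-order array): [6, None, 20, None, 32, 21, 35, None, 24]
Compute height bottom-up (empty subtree = -1):
  height(24) = 1 + max(-1, -1) = 0
  height(21) = 1 + max(-1, 0) = 1
  height(35) = 1 + max(-1, -1) = 0
  height(32) = 1 + max(1, 0) = 2
  height(20) = 1 + max(-1, 2) = 3
  height(6) = 1 + max(-1, 3) = 4
Height = 4


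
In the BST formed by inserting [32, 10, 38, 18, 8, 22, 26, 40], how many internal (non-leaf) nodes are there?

Tree built from: [32, 10, 38, 18, 8, 22, 26, 40]
Tree (level-order array): [32, 10, 38, 8, 18, None, 40, None, None, None, 22, None, None, None, 26]
Rule: An internal node has at least one child.
Per-node child counts:
  node 32: 2 child(ren)
  node 10: 2 child(ren)
  node 8: 0 child(ren)
  node 18: 1 child(ren)
  node 22: 1 child(ren)
  node 26: 0 child(ren)
  node 38: 1 child(ren)
  node 40: 0 child(ren)
Matching nodes: [32, 10, 18, 22, 38]
Count of internal (non-leaf) nodes: 5


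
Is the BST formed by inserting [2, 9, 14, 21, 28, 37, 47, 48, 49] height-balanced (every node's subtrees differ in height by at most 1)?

Tree (level-order array): [2, None, 9, None, 14, None, 21, None, 28, None, 37, None, 47, None, 48, None, 49]
Definition: a tree is height-balanced if, at every node, |h(left) - h(right)| <= 1 (empty subtree has height -1).
Bottom-up per-node check:
  node 49: h_left=-1, h_right=-1, diff=0 [OK], height=0
  node 48: h_left=-1, h_right=0, diff=1 [OK], height=1
  node 47: h_left=-1, h_right=1, diff=2 [FAIL (|-1-1|=2 > 1)], height=2
  node 37: h_left=-1, h_right=2, diff=3 [FAIL (|-1-2|=3 > 1)], height=3
  node 28: h_left=-1, h_right=3, diff=4 [FAIL (|-1-3|=4 > 1)], height=4
  node 21: h_left=-1, h_right=4, diff=5 [FAIL (|-1-4|=5 > 1)], height=5
  node 14: h_left=-1, h_right=5, diff=6 [FAIL (|-1-5|=6 > 1)], height=6
  node 9: h_left=-1, h_right=6, diff=7 [FAIL (|-1-6|=7 > 1)], height=7
  node 2: h_left=-1, h_right=7, diff=8 [FAIL (|-1-7|=8 > 1)], height=8
Node 47 violates the condition: |-1 - 1| = 2 > 1.
Result: Not balanced


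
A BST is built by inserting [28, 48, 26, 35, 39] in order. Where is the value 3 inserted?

Starting tree (level order): [28, 26, 48, None, None, 35, None, None, 39]
Insertion path: 28 -> 26
Result: insert 3 as left child of 26
Final tree (level order): [28, 26, 48, 3, None, 35, None, None, None, None, 39]


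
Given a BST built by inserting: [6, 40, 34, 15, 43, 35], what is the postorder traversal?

Tree insertion order: [6, 40, 34, 15, 43, 35]
Tree (level-order array): [6, None, 40, 34, 43, 15, 35]
Postorder traversal: [15, 35, 34, 43, 40, 6]


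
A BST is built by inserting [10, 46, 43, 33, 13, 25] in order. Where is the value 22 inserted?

Starting tree (level order): [10, None, 46, 43, None, 33, None, 13, None, None, 25]
Insertion path: 10 -> 46 -> 43 -> 33 -> 13 -> 25
Result: insert 22 as left child of 25
Final tree (level order): [10, None, 46, 43, None, 33, None, 13, None, None, 25, 22]


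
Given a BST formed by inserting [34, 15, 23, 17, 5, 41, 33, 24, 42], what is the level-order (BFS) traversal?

Tree insertion order: [34, 15, 23, 17, 5, 41, 33, 24, 42]
Tree (level-order array): [34, 15, 41, 5, 23, None, 42, None, None, 17, 33, None, None, None, None, 24]
BFS from the root, enqueuing left then right child of each popped node:
  queue [34] -> pop 34, enqueue [15, 41], visited so far: [34]
  queue [15, 41] -> pop 15, enqueue [5, 23], visited so far: [34, 15]
  queue [41, 5, 23] -> pop 41, enqueue [42], visited so far: [34, 15, 41]
  queue [5, 23, 42] -> pop 5, enqueue [none], visited so far: [34, 15, 41, 5]
  queue [23, 42] -> pop 23, enqueue [17, 33], visited so far: [34, 15, 41, 5, 23]
  queue [42, 17, 33] -> pop 42, enqueue [none], visited so far: [34, 15, 41, 5, 23, 42]
  queue [17, 33] -> pop 17, enqueue [none], visited so far: [34, 15, 41, 5, 23, 42, 17]
  queue [33] -> pop 33, enqueue [24], visited so far: [34, 15, 41, 5, 23, 42, 17, 33]
  queue [24] -> pop 24, enqueue [none], visited so far: [34, 15, 41, 5, 23, 42, 17, 33, 24]
Result: [34, 15, 41, 5, 23, 42, 17, 33, 24]


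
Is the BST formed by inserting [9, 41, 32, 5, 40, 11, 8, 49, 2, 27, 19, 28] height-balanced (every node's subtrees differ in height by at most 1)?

Tree (level-order array): [9, 5, 41, 2, 8, 32, 49, None, None, None, None, 11, 40, None, None, None, 27, None, None, 19, 28]
Definition: a tree is height-balanced if, at every node, |h(left) - h(right)| <= 1 (empty subtree has height -1).
Bottom-up per-node check:
  node 2: h_left=-1, h_right=-1, diff=0 [OK], height=0
  node 8: h_left=-1, h_right=-1, diff=0 [OK], height=0
  node 5: h_left=0, h_right=0, diff=0 [OK], height=1
  node 19: h_left=-1, h_right=-1, diff=0 [OK], height=0
  node 28: h_left=-1, h_right=-1, diff=0 [OK], height=0
  node 27: h_left=0, h_right=0, diff=0 [OK], height=1
  node 11: h_left=-1, h_right=1, diff=2 [FAIL (|-1-1|=2 > 1)], height=2
  node 40: h_left=-1, h_right=-1, diff=0 [OK], height=0
  node 32: h_left=2, h_right=0, diff=2 [FAIL (|2-0|=2 > 1)], height=3
  node 49: h_left=-1, h_right=-1, diff=0 [OK], height=0
  node 41: h_left=3, h_right=0, diff=3 [FAIL (|3-0|=3 > 1)], height=4
  node 9: h_left=1, h_right=4, diff=3 [FAIL (|1-4|=3 > 1)], height=5
Node 11 violates the condition: |-1 - 1| = 2 > 1.
Result: Not balanced


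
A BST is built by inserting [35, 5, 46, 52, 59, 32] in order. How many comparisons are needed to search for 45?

Search path for 45: 35 -> 46
Found: False
Comparisons: 2


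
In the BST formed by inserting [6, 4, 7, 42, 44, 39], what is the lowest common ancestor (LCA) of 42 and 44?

Tree insertion order: [6, 4, 7, 42, 44, 39]
Tree (level-order array): [6, 4, 7, None, None, None, 42, 39, 44]
In a BST, the LCA of p=42, q=44 is the first node v on the
root-to-leaf path with p <= v <= q (go left if both < v, right if both > v).
Walk from root:
  at 6: both 42 and 44 > 6, go right
  at 7: both 42 and 44 > 7, go right
  at 42: 42 <= 42 <= 44, this is the LCA
LCA = 42


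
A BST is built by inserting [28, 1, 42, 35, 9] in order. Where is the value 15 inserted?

Starting tree (level order): [28, 1, 42, None, 9, 35]
Insertion path: 28 -> 1 -> 9
Result: insert 15 as right child of 9
Final tree (level order): [28, 1, 42, None, 9, 35, None, None, 15]


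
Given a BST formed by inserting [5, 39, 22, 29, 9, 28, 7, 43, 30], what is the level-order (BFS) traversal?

Tree insertion order: [5, 39, 22, 29, 9, 28, 7, 43, 30]
Tree (level-order array): [5, None, 39, 22, 43, 9, 29, None, None, 7, None, 28, 30]
BFS from the root, enqueuing left then right child of each popped node:
  queue [5] -> pop 5, enqueue [39], visited so far: [5]
  queue [39] -> pop 39, enqueue [22, 43], visited so far: [5, 39]
  queue [22, 43] -> pop 22, enqueue [9, 29], visited so far: [5, 39, 22]
  queue [43, 9, 29] -> pop 43, enqueue [none], visited so far: [5, 39, 22, 43]
  queue [9, 29] -> pop 9, enqueue [7], visited so far: [5, 39, 22, 43, 9]
  queue [29, 7] -> pop 29, enqueue [28, 30], visited so far: [5, 39, 22, 43, 9, 29]
  queue [7, 28, 30] -> pop 7, enqueue [none], visited so far: [5, 39, 22, 43, 9, 29, 7]
  queue [28, 30] -> pop 28, enqueue [none], visited so far: [5, 39, 22, 43, 9, 29, 7, 28]
  queue [30] -> pop 30, enqueue [none], visited so far: [5, 39, 22, 43, 9, 29, 7, 28, 30]
Result: [5, 39, 22, 43, 9, 29, 7, 28, 30]


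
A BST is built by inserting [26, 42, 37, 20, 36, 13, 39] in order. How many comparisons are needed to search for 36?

Search path for 36: 26 -> 42 -> 37 -> 36
Found: True
Comparisons: 4


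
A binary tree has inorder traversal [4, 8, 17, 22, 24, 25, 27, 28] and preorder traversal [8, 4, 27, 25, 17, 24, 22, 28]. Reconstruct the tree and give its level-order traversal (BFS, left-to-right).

Inorder:  [4, 8, 17, 22, 24, 25, 27, 28]
Preorder: [8, 4, 27, 25, 17, 24, 22, 28]
Algorithm: preorder visits root first, so consume preorder in order;
for each root, split the current inorder slice at that value into
left-subtree inorder and right-subtree inorder, then recurse.
Recursive splits:
  root=8; inorder splits into left=[4], right=[17, 22, 24, 25, 27, 28]
  root=4; inorder splits into left=[], right=[]
  root=27; inorder splits into left=[17, 22, 24, 25], right=[28]
  root=25; inorder splits into left=[17, 22, 24], right=[]
  root=17; inorder splits into left=[], right=[22, 24]
  root=24; inorder splits into left=[22], right=[]
  root=22; inorder splits into left=[], right=[]
  root=28; inorder splits into left=[], right=[]
Reconstructed level-order: [8, 4, 27, 25, 28, 17, 24, 22]


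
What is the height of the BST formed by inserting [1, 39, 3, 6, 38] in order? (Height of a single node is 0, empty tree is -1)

Insertion order: [1, 39, 3, 6, 38]
Tree (level-order array): [1, None, 39, 3, None, None, 6, None, 38]
Compute height bottom-up (empty subtree = -1):
  height(38) = 1 + max(-1, -1) = 0
  height(6) = 1 + max(-1, 0) = 1
  height(3) = 1 + max(-1, 1) = 2
  height(39) = 1 + max(2, -1) = 3
  height(1) = 1 + max(-1, 3) = 4
Height = 4


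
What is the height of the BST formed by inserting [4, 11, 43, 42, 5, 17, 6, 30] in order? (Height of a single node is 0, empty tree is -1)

Insertion order: [4, 11, 43, 42, 5, 17, 6, 30]
Tree (level-order array): [4, None, 11, 5, 43, None, 6, 42, None, None, None, 17, None, None, 30]
Compute height bottom-up (empty subtree = -1):
  height(6) = 1 + max(-1, -1) = 0
  height(5) = 1 + max(-1, 0) = 1
  height(30) = 1 + max(-1, -1) = 0
  height(17) = 1 + max(-1, 0) = 1
  height(42) = 1 + max(1, -1) = 2
  height(43) = 1 + max(2, -1) = 3
  height(11) = 1 + max(1, 3) = 4
  height(4) = 1 + max(-1, 4) = 5
Height = 5


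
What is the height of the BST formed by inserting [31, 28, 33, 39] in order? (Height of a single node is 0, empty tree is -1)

Insertion order: [31, 28, 33, 39]
Tree (level-order array): [31, 28, 33, None, None, None, 39]
Compute height bottom-up (empty subtree = -1):
  height(28) = 1 + max(-1, -1) = 0
  height(39) = 1 + max(-1, -1) = 0
  height(33) = 1 + max(-1, 0) = 1
  height(31) = 1 + max(0, 1) = 2
Height = 2


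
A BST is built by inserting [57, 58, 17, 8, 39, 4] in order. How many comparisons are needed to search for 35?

Search path for 35: 57 -> 17 -> 39
Found: False
Comparisons: 3


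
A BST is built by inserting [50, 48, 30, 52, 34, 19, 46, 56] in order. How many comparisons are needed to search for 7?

Search path for 7: 50 -> 48 -> 30 -> 19
Found: False
Comparisons: 4


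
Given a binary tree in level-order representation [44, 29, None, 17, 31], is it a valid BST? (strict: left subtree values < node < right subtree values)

Level-order array: [44, 29, None, 17, 31]
Validate using subtree bounds (lo, hi): at each node, require lo < value < hi,
then recurse left with hi=value and right with lo=value.
Preorder trace (stopping at first violation):
  at node 44 with bounds (-inf, +inf): OK
  at node 29 with bounds (-inf, 44): OK
  at node 17 with bounds (-inf, 29): OK
  at node 31 with bounds (29, 44): OK
No violation found at any node.
Result: Valid BST


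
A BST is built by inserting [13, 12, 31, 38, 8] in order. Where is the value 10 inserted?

Starting tree (level order): [13, 12, 31, 8, None, None, 38]
Insertion path: 13 -> 12 -> 8
Result: insert 10 as right child of 8
Final tree (level order): [13, 12, 31, 8, None, None, 38, None, 10]


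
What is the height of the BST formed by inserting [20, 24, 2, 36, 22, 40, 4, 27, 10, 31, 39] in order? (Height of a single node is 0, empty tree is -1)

Insertion order: [20, 24, 2, 36, 22, 40, 4, 27, 10, 31, 39]
Tree (level-order array): [20, 2, 24, None, 4, 22, 36, None, 10, None, None, 27, 40, None, None, None, 31, 39]
Compute height bottom-up (empty subtree = -1):
  height(10) = 1 + max(-1, -1) = 0
  height(4) = 1 + max(-1, 0) = 1
  height(2) = 1 + max(-1, 1) = 2
  height(22) = 1 + max(-1, -1) = 0
  height(31) = 1 + max(-1, -1) = 0
  height(27) = 1 + max(-1, 0) = 1
  height(39) = 1 + max(-1, -1) = 0
  height(40) = 1 + max(0, -1) = 1
  height(36) = 1 + max(1, 1) = 2
  height(24) = 1 + max(0, 2) = 3
  height(20) = 1 + max(2, 3) = 4
Height = 4


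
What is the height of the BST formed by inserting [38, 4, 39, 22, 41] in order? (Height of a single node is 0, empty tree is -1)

Insertion order: [38, 4, 39, 22, 41]
Tree (level-order array): [38, 4, 39, None, 22, None, 41]
Compute height bottom-up (empty subtree = -1):
  height(22) = 1 + max(-1, -1) = 0
  height(4) = 1 + max(-1, 0) = 1
  height(41) = 1 + max(-1, -1) = 0
  height(39) = 1 + max(-1, 0) = 1
  height(38) = 1 + max(1, 1) = 2
Height = 2


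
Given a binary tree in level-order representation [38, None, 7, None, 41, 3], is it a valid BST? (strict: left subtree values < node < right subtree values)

Level-order array: [38, None, 7, None, 41, 3]
Validate using subtree bounds (lo, hi): at each node, require lo < value < hi,
then recurse left with hi=value and right with lo=value.
Preorder trace (stopping at first violation):
  at node 38 with bounds (-inf, +inf): OK
  at node 7 with bounds (38, +inf): VIOLATION
Node 7 violates its bound: not (38 < 7 < +inf).
Result: Not a valid BST


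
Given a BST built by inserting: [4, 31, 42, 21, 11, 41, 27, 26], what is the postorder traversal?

Tree insertion order: [4, 31, 42, 21, 11, 41, 27, 26]
Tree (level-order array): [4, None, 31, 21, 42, 11, 27, 41, None, None, None, 26]
Postorder traversal: [11, 26, 27, 21, 41, 42, 31, 4]


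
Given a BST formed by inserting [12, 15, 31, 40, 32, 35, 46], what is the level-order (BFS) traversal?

Tree insertion order: [12, 15, 31, 40, 32, 35, 46]
Tree (level-order array): [12, None, 15, None, 31, None, 40, 32, 46, None, 35]
BFS from the root, enqueuing left then right child of each popped node:
  queue [12] -> pop 12, enqueue [15], visited so far: [12]
  queue [15] -> pop 15, enqueue [31], visited so far: [12, 15]
  queue [31] -> pop 31, enqueue [40], visited so far: [12, 15, 31]
  queue [40] -> pop 40, enqueue [32, 46], visited so far: [12, 15, 31, 40]
  queue [32, 46] -> pop 32, enqueue [35], visited so far: [12, 15, 31, 40, 32]
  queue [46, 35] -> pop 46, enqueue [none], visited so far: [12, 15, 31, 40, 32, 46]
  queue [35] -> pop 35, enqueue [none], visited so far: [12, 15, 31, 40, 32, 46, 35]
Result: [12, 15, 31, 40, 32, 46, 35]


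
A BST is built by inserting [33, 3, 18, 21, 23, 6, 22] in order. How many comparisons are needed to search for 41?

Search path for 41: 33
Found: False
Comparisons: 1


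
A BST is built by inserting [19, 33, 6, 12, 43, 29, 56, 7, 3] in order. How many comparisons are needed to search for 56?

Search path for 56: 19 -> 33 -> 43 -> 56
Found: True
Comparisons: 4


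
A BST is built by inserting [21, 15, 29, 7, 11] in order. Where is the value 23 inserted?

Starting tree (level order): [21, 15, 29, 7, None, None, None, None, 11]
Insertion path: 21 -> 29
Result: insert 23 as left child of 29
Final tree (level order): [21, 15, 29, 7, None, 23, None, None, 11]


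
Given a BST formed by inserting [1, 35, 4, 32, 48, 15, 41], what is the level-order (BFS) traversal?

Tree insertion order: [1, 35, 4, 32, 48, 15, 41]
Tree (level-order array): [1, None, 35, 4, 48, None, 32, 41, None, 15]
BFS from the root, enqueuing left then right child of each popped node:
  queue [1] -> pop 1, enqueue [35], visited so far: [1]
  queue [35] -> pop 35, enqueue [4, 48], visited so far: [1, 35]
  queue [4, 48] -> pop 4, enqueue [32], visited so far: [1, 35, 4]
  queue [48, 32] -> pop 48, enqueue [41], visited so far: [1, 35, 4, 48]
  queue [32, 41] -> pop 32, enqueue [15], visited so far: [1, 35, 4, 48, 32]
  queue [41, 15] -> pop 41, enqueue [none], visited so far: [1, 35, 4, 48, 32, 41]
  queue [15] -> pop 15, enqueue [none], visited so far: [1, 35, 4, 48, 32, 41, 15]
Result: [1, 35, 4, 48, 32, 41, 15]


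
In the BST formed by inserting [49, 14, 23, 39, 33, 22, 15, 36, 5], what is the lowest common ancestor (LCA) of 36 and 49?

Tree insertion order: [49, 14, 23, 39, 33, 22, 15, 36, 5]
Tree (level-order array): [49, 14, None, 5, 23, None, None, 22, 39, 15, None, 33, None, None, None, None, 36]
In a BST, the LCA of p=36, q=49 is the first node v on the
root-to-leaf path with p <= v <= q (go left if both < v, right if both > v).
Walk from root:
  at 49: 36 <= 49 <= 49, this is the LCA
LCA = 49


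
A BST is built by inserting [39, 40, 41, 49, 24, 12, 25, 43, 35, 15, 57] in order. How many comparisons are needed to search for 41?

Search path for 41: 39 -> 40 -> 41
Found: True
Comparisons: 3


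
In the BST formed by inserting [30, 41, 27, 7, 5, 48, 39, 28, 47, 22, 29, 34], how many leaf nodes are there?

Tree built from: [30, 41, 27, 7, 5, 48, 39, 28, 47, 22, 29, 34]
Tree (level-order array): [30, 27, 41, 7, 28, 39, 48, 5, 22, None, 29, 34, None, 47]
Rule: A leaf has 0 children.
Per-node child counts:
  node 30: 2 child(ren)
  node 27: 2 child(ren)
  node 7: 2 child(ren)
  node 5: 0 child(ren)
  node 22: 0 child(ren)
  node 28: 1 child(ren)
  node 29: 0 child(ren)
  node 41: 2 child(ren)
  node 39: 1 child(ren)
  node 34: 0 child(ren)
  node 48: 1 child(ren)
  node 47: 0 child(ren)
Matching nodes: [5, 22, 29, 34, 47]
Count of leaf nodes: 5


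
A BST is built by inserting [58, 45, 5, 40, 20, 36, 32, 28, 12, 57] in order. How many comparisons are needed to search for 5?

Search path for 5: 58 -> 45 -> 5
Found: True
Comparisons: 3


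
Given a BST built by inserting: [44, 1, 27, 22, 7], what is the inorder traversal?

Tree insertion order: [44, 1, 27, 22, 7]
Tree (level-order array): [44, 1, None, None, 27, 22, None, 7]
Inorder traversal: [1, 7, 22, 27, 44]


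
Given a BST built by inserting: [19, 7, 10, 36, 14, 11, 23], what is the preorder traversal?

Tree insertion order: [19, 7, 10, 36, 14, 11, 23]
Tree (level-order array): [19, 7, 36, None, 10, 23, None, None, 14, None, None, 11]
Preorder traversal: [19, 7, 10, 14, 11, 36, 23]


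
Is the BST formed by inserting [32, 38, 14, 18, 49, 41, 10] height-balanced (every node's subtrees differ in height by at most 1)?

Tree (level-order array): [32, 14, 38, 10, 18, None, 49, None, None, None, None, 41]
Definition: a tree is height-balanced if, at every node, |h(left) - h(right)| <= 1 (empty subtree has height -1).
Bottom-up per-node check:
  node 10: h_left=-1, h_right=-1, diff=0 [OK], height=0
  node 18: h_left=-1, h_right=-1, diff=0 [OK], height=0
  node 14: h_left=0, h_right=0, diff=0 [OK], height=1
  node 41: h_left=-1, h_right=-1, diff=0 [OK], height=0
  node 49: h_left=0, h_right=-1, diff=1 [OK], height=1
  node 38: h_left=-1, h_right=1, diff=2 [FAIL (|-1-1|=2 > 1)], height=2
  node 32: h_left=1, h_right=2, diff=1 [OK], height=3
Node 38 violates the condition: |-1 - 1| = 2 > 1.
Result: Not balanced


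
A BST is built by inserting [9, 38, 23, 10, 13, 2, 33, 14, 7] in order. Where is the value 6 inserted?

Starting tree (level order): [9, 2, 38, None, 7, 23, None, None, None, 10, 33, None, 13, None, None, None, 14]
Insertion path: 9 -> 2 -> 7
Result: insert 6 as left child of 7
Final tree (level order): [9, 2, 38, None, 7, 23, None, 6, None, 10, 33, None, None, None, 13, None, None, None, 14]


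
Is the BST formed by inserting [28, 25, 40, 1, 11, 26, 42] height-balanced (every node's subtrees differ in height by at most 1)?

Tree (level-order array): [28, 25, 40, 1, 26, None, 42, None, 11]
Definition: a tree is height-balanced if, at every node, |h(left) - h(right)| <= 1 (empty subtree has height -1).
Bottom-up per-node check:
  node 11: h_left=-1, h_right=-1, diff=0 [OK], height=0
  node 1: h_left=-1, h_right=0, diff=1 [OK], height=1
  node 26: h_left=-1, h_right=-1, diff=0 [OK], height=0
  node 25: h_left=1, h_right=0, diff=1 [OK], height=2
  node 42: h_left=-1, h_right=-1, diff=0 [OK], height=0
  node 40: h_left=-1, h_right=0, diff=1 [OK], height=1
  node 28: h_left=2, h_right=1, diff=1 [OK], height=3
All nodes satisfy the balance condition.
Result: Balanced


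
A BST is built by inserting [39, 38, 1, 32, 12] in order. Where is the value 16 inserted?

Starting tree (level order): [39, 38, None, 1, None, None, 32, 12]
Insertion path: 39 -> 38 -> 1 -> 32 -> 12
Result: insert 16 as right child of 12
Final tree (level order): [39, 38, None, 1, None, None, 32, 12, None, None, 16]


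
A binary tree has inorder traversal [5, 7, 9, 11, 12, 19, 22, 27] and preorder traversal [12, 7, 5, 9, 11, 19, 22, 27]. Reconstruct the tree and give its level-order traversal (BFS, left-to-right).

Inorder:  [5, 7, 9, 11, 12, 19, 22, 27]
Preorder: [12, 7, 5, 9, 11, 19, 22, 27]
Algorithm: preorder visits root first, so consume preorder in order;
for each root, split the current inorder slice at that value into
left-subtree inorder and right-subtree inorder, then recurse.
Recursive splits:
  root=12; inorder splits into left=[5, 7, 9, 11], right=[19, 22, 27]
  root=7; inorder splits into left=[5], right=[9, 11]
  root=5; inorder splits into left=[], right=[]
  root=9; inorder splits into left=[], right=[11]
  root=11; inorder splits into left=[], right=[]
  root=19; inorder splits into left=[], right=[22, 27]
  root=22; inorder splits into left=[], right=[27]
  root=27; inorder splits into left=[], right=[]
Reconstructed level-order: [12, 7, 19, 5, 9, 22, 11, 27]


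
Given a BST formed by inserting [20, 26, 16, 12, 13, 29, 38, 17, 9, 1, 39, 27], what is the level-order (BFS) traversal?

Tree insertion order: [20, 26, 16, 12, 13, 29, 38, 17, 9, 1, 39, 27]
Tree (level-order array): [20, 16, 26, 12, 17, None, 29, 9, 13, None, None, 27, 38, 1, None, None, None, None, None, None, 39]
BFS from the root, enqueuing left then right child of each popped node:
  queue [20] -> pop 20, enqueue [16, 26], visited so far: [20]
  queue [16, 26] -> pop 16, enqueue [12, 17], visited so far: [20, 16]
  queue [26, 12, 17] -> pop 26, enqueue [29], visited so far: [20, 16, 26]
  queue [12, 17, 29] -> pop 12, enqueue [9, 13], visited so far: [20, 16, 26, 12]
  queue [17, 29, 9, 13] -> pop 17, enqueue [none], visited so far: [20, 16, 26, 12, 17]
  queue [29, 9, 13] -> pop 29, enqueue [27, 38], visited so far: [20, 16, 26, 12, 17, 29]
  queue [9, 13, 27, 38] -> pop 9, enqueue [1], visited so far: [20, 16, 26, 12, 17, 29, 9]
  queue [13, 27, 38, 1] -> pop 13, enqueue [none], visited so far: [20, 16, 26, 12, 17, 29, 9, 13]
  queue [27, 38, 1] -> pop 27, enqueue [none], visited so far: [20, 16, 26, 12, 17, 29, 9, 13, 27]
  queue [38, 1] -> pop 38, enqueue [39], visited so far: [20, 16, 26, 12, 17, 29, 9, 13, 27, 38]
  queue [1, 39] -> pop 1, enqueue [none], visited so far: [20, 16, 26, 12, 17, 29, 9, 13, 27, 38, 1]
  queue [39] -> pop 39, enqueue [none], visited so far: [20, 16, 26, 12, 17, 29, 9, 13, 27, 38, 1, 39]
Result: [20, 16, 26, 12, 17, 29, 9, 13, 27, 38, 1, 39]


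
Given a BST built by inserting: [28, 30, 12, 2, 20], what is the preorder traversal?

Tree insertion order: [28, 30, 12, 2, 20]
Tree (level-order array): [28, 12, 30, 2, 20]
Preorder traversal: [28, 12, 2, 20, 30]


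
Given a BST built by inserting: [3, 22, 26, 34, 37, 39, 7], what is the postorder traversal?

Tree insertion order: [3, 22, 26, 34, 37, 39, 7]
Tree (level-order array): [3, None, 22, 7, 26, None, None, None, 34, None, 37, None, 39]
Postorder traversal: [7, 39, 37, 34, 26, 22, 3]


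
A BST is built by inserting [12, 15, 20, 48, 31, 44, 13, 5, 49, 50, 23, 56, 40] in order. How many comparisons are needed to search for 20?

Search path for 20: 12 -> 15 -> 20
Found: True
Comparisons: 3


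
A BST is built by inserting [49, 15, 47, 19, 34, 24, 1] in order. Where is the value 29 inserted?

Starting tree (level order): [49, 15, None, 1, 47, None, None, 19, None, None, 34, 24]
Insertion path: 49 -> 15 -> 47 -> 19 -> 34 -> 24
Result: insert 29 as right child of 24
Final tree (level order): [49, 15, None, 1, 47, None, None, 19, None, None, 34, 24, None, None, 29]


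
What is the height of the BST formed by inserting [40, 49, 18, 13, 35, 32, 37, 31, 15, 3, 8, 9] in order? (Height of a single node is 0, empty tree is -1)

Insertion order: [40, 49, 18, 13, 35, 32, 37, 31, 15, 3, 8, 9]
Tree (level-order array): [40, 18, 49, 13, 35, None, None, 3, 15, 32, 37, None, 8, None, None, 31, None, None, None, None, 9]
Compute height bottom-up (empty subtree = -1):
  height(9) = 1 + max(-1, -1) = 0
  height(8) = 1 + max(-1, 0) = 1
  height(3) = 1 + max(-1, 1) = 2
  height(15) = 1 + max(-1, -1) = 0
  height(13) = 1 + max(2, 0) = 3
  height(31) = 1 + max(-1, -1) = 0
  height(32) = 1 + max(0, -1) = 1
  height(37) = 1 + max(-1, -1) = 0
  height(35) = 1 + max(1, 0) = 2
  height(18) = 1 + max(3, 2) = 4
  height(49) = 1 + max(-1, -1) = 0
  height(40) = 1 + max(4, 0) = 5
Height = 5


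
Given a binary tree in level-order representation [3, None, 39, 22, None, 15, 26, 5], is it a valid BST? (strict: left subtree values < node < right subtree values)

Level-order array: [3, None, 39, 22, None, 15, 26, 5]
Validate using subtree bounds (lo, hi): at each node, require lo < value < hi,
then recurse left with hi=value and right with lo=value.
Preorder trace (stopping at first violation):
  at node 3 with bounds (-inf, +inf): OK
  at node 39 with bounds (3, +inf): OK
  at node 22 with bounds (3, 39): OK
  at node 15 with bounds (3, 22): OK
  at node 5 with bounds (3, 15): OK
  at node 26 with bounds (22, 39): OK
No violation found at any node.
Result: Valid BST


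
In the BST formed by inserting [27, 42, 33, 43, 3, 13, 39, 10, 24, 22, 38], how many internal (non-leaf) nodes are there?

Tree built from: [27, 42, 33, 43, 3, 13, 39, 10, 24, 22, 38]
Tree (level-order array): [27, 3, 42, None, 13, 33, 43, 10, 24, None, 39, None, None, None, None, 22, None, 38]
Rule: An internal node has at least one child.
Per-node child counts:
  node 27: 2 child(ren)
  node 3: 1 child(ren)
  node 13: 2 child(ren)
  node 10: 0 child(ren)
  node 24: 1 child(ren)
  node 22: 0 child(ren)
  node 42: 2 child(ren)
  node 33: 1 child(ren)
  node 39: 1 child(ren)
  node 38: 0 child(ren)
  node 43: 0 child(ren)
Matching nodes: [27, 3, 13, 24, 42, 33, 39]
Count of internal (non-leaf) nodes: 7


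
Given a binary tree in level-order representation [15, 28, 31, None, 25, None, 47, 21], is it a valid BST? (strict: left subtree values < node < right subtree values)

Level-order array: [15, 28, 31, None, 25, None, 47, 21]
Validate using subtree bounds (lo, hi): at each node, require lo < value < hi,
then recurse left with hi=value and right with lo=value.
Preorder trace (stopping at first violation):
  at node 15 with bounds (-inf, +inf): OK
  at node 28 with bounds (-inf, 15): VIOLATION
Node 28 violates its bound: not (-inf < 28 < 15).
Result: Not a valid BST


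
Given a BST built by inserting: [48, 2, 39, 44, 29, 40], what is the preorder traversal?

Tree insertion order: [48, 2, 39, 44, 29, 40]
Tree (level-order array): [48, 2, None, None, 39, 29, 44, None, None, 40]
Preorder traversal: [48, 2, 39, 29, 44, 40]


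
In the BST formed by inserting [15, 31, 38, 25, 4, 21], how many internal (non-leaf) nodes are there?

Tree built from: [15, 31, 38, 25, 4, 21]
Tree (level-order array): [15, 4, 31, None, None, 25, 38, 21]
Rule: An internal node has at least one child.
Per-node child counts:
  node 15: 2 child(ren)
  node 4: 0 child(ren)
  node 31: 2 child(ren)
  node 25: 1 child(ren)
  node 21: 0 child(ren)
  node 38: 0 child(ren)
Matching nodes: [15, 31, 25]
Count of internal (non-leaf) nodes: 3


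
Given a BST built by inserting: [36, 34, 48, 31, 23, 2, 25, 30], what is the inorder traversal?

Tree insertion order: [36, 34, 48, 31, 23, 2, 25, 30]
Tree (level-order array): [36, 34, 48, 31, None, None, None, 23, None, 2, 25, None, None, None, 30]
Inorder traversal: [2, 23, 25, 30, 31, 34, 36, 48]


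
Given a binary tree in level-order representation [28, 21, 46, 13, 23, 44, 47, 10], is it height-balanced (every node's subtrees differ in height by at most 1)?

Tree (level-order array): [28, 21, 46, 13, 23, 44, 47, 10]
Definition: a tree is height-balanced if, at every node, |h(left) - h(right)| <= 1 (empty subtree has height -1).
Bottom-up per-node check:
  node 10: h_left=-1, h_right=-1, diff=0 [OK], height=0
  node 13: h_left=0, h_right=-1, diff=1 [OK], height=1
  node 23: h_left=-1, h_right=-1, diff=0 [OK], height=0
  node 21: h_left=1, h_right=0, diff=1 [OK], height=2
  node 44: h_left=-1, h_right=-1, diff=0 [OK], height=0
  node 47: h_left=-1, h_right=-1, diff=0 [OK], height=0
  node 46: h_left=0, h_right=0, diff=0 [OK], height=1
  node 28: h_left=2, h_right=1, diff=1 [OK], height=3
All nodes satisfy the balance condition.
Result: Balanced


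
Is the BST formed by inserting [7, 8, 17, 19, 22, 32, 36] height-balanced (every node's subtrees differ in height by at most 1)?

Tree (level-order array): [7, None, 8, None, 17, None, 19, None, 22, None, 32, None, 36]
Definition: a tree is height-balanced if, at every node, |h(left) - h(right)| <= 1 (empty subtree has height -1).
Bottom-up per-node check:
  node 36: h_left=-1, h_right=-1, diff=0 [OK], height=0
  node 32: h_left=-1, h_right=0, diff=1 [OK], height=1
  node 22: h_left=-1, h_right=1, diff=2 [FAIL (|-1-1|=2 > 1)], height=2
  node 19: h_left=-1, h_right=2, diff=3 [FAIL (|-1-2|=3 > 1)], height=3
  node 17: h_left=-1, h_right=3, diff=4 [FAIL (|-1-3|=4 > 1)], height=4
  node 8: h_left=-1, h_right=4, diff=5 [FAIL (|-1-4|=5 > 1)], height=5
  node 7: h_left=-1, h_right=5, diff=6 [FAIL (|-1-5|=6 > 1)], height=6
Node 22 violates the condition: |-1 - 1| = 2 > 1.
Result: Not balanced


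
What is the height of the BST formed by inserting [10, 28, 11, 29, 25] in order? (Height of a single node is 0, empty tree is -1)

Insertion order: [10, 28, 11, 29, 25]
Tree (level-order array): [10, None, 28, 11, 29, None, 25]
Compute height bottom-up (empty subtree = -1):
  height(25) = 1 + max(-1, -1) = 0
  height(11) = 1 + max(-1, 0) = 1
  height(29) = 1 + max(-1, -1) = 0
  height(28) = 1 + max(1, 0) = 2
  height(10) = 1 + max(-1, 2) = 3
Height = 3


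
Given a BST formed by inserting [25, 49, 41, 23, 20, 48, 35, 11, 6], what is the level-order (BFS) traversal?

Tree insertion order: [25, 49, 41, 23, 20, 48, 35, 11, 6]
Tree (level-order array): [25, 23, 49, 20, None, 41, None, 11, None, 35, 48, 6]
BFS from the root, enqueuing left then right child of each popped node:
  queue [25] -> pop 25, enqueue [23, 49], visited so far: [25]
  queue [23, 49] -> pop 23, enqueue [20], visited so far: [25, 23]
  queue [49, 20] -> pop 49, enqueue [41], visited so far: [25, 23, 49]
  queue [20, 41] -> pop 20, enqueue [11], visited so far: [25, 23, 49, 20]
  queue [41, 11] -> pop 41, enqueue [35, 48], visited so far: [25, 23, 49, 20, 41]
  queue [11, 35, 48] -> pop 11, enqueue [6], visited so far: [25, 23, 49, 20, 41, 11]
  queue [35, 48, 6] -> pop 35, enqueue [none], visited so far: [25, 23, 49, 20, 41, 11, 35]
  queue [48, 6] -> pop 48, enqueue [none], visited so far: [25, 23, 49, 20, 41, 11, 35, 48]
  queue [6] -> pop 6, enqueue [none], visited so far: [25, 23, 49, 20, 41, 11, 35, 48, 6]
Result: [25, 23, 49, 20, 41, 11, 35, 48, 6]


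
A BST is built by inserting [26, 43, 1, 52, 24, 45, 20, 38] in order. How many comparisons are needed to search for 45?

Search path for 45: 26 -> 43 -> 52 -> 45
Found: True
Comparisons: 4


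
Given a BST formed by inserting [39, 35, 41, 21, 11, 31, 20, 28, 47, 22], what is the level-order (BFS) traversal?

Tree insertion order: [39, 35, 41, 21, 11, 31, 20, 28, 47, 22]
Tree (level-order array): [39, 35, 41, 21, None, None, 47, 11, 31, None, None, None, 20, 28, None, None, None, 22]
BFS from the root, enqueuing left then right child of each popped node:
  queue [39] -> pop 39, enqueue [35, 41], visited so far: [39]
  queue [35, 41] -> pop 35, enqueue [21], visited so far: [39, 35]
  queue [41, 21] -> pop 41, enqueue [47], visited so far: [39, 35, 41]
  queue [21, 47] -> pop 21, enqueue [11, 31], visited so far: [39, 35, 41, 21]
  queue [47, 11, 31] -> pop 47, enqueue [none], visited so far: [39, 35, 41, 21, 47]
  queue [11, 31] -> pop 11, enqueue [20], visited so far: [39, 35, 41, 21, 47, 11]
  queue [31, 20] -> pop 31, enqueue [28], visited so far: [39, 35, 41, 21, 47, 11, 31]
  queue [20, 28] -> pop 20, enqueue [none], visited so far: [39, 35, 41, 21, 47, 11, 31, 20]
  queue [28] -> pop 28, enqueue [22], visited so far: [39, 35, 41, 21, 47, 11, 31, 20, 28]
  queue [22] -> pop 22, enqueue [none], visited so far: [39, 35, 41, 21, 47, 11, 31, 20, 28, 22]
Result: [39, 35, 41, 21, 47, 11, 31, 20, 28, 22]


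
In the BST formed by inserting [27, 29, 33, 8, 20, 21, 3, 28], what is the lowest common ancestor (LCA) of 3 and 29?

Tree insertion order: [27, 29, 33, 8, 20, 21, 3, 28]
Tree (level-order array): [27, 8, 29, 3, 20, 28, 33, None, None, None, 21]
In a BST, the LCA of p=3, q=29 is the first node v on the
root-to-leaf path with p <= v <= q (go left if both < v, right if both > v).
Walk from root:
  at 27: 3 <= 27 <= 29, this is the LCA
LCA = 27


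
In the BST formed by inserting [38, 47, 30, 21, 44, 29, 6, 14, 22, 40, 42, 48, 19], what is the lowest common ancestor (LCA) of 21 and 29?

Tree insertion order: [38, 47, 30, 21, 44, 29, 6, 14, 22, 40, 42, 48, 19]
Tree (level-order array): [38, 30, 47, 21, None, 44, 48, 6, 29, 40, None, None, None, None, 14, 22, None, None, 42, None, 19]
In a BST, the LCA of p=21, q=29 is the first node v on the
root-to-leaf path with p <= v <= q (go left if both < v, right if both > v).
Walk from root:
  at 38: both 21 and 29 < 38, go left
  at 30: both 21 and 29 < 30, go left
  at 21: 21 <= 21 <= 29, this is the LCA
LCA = 21


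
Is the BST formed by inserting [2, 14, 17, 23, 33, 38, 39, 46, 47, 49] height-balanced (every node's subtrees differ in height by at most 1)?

Tree (level-order array): [2, None, 14, None, 17, None, 23, None, 33, None, 38, None, 39, None, 46, None, 47, None, 49]
Definition: a tree is height-balanced if, at every node, |h(left) - h(right)| <= 1 (empty subtree has height -1).
Bottom-up per-node check:
  node 49: h_left=-1, h_right=-1, diff=0 [OK], height=0
  node 47: h_left=-1, h_right=0, diff=1 [OK], height=1
  node 46: h_left=-1, h_right=1, diff=2 [FAIL (|-1-1|=2 > 1)], height=2
  node 39: h_left=-1, h_right=2, diff=3 [FAIL (|-1-2|=3 > 1)], height=3
  node 38: h_left=-1, h_right=3, diff=4 [FAIL (|-1-3|=4 > 1)], height=4
  node 33: h_left=-1, h_right=4, diff=5 [FAIL (|-1-4|=5 > 1)], height=5
  node 23: h_left=-1, h_right=5, diff=6 [FAIL (|-1-5|=6 > 1)], height=6
  node 17: h_left=-1, h_right=6, diff=7 [FAIL (|-1-6|=7 > 1)], height=7
  node 14: h_left=-1, h_right=7, diff=8 [FAIL (|-1-7|=8 > 1)], height=8
  node 2: h_left=-1, h_right=8, diff=9 [FAIL (|-1-8|=9 > 1)], height=9
Node 46 violates the condition: |-1 - 1| = 2 > 1.
Result: Not balanced


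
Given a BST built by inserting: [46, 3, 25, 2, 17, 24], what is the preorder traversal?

Tree insertion order: [46, 3, 25, 2, 17, 24]
Tree (level-order array): [46, 3, None, 2, 25, None, None, 17, None, None, 24]
Preorder traversal: [46, 3, 2, 25, 17, 24]


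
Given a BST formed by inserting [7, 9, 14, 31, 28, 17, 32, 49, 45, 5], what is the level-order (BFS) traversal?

Tree insertion order: [7, 9, 14, 31, 28, 17, 32, 49, 45, 5]
Tree (level-order array): [7, 5, 9, None, None, None, 14, None, 31, 28, 32, 17, None, None, 49, None, None, 45]
BFS from the root, enqueuing left then right child of each popped node:
  queue [7] -> pop 7, enqueue [5, 9], visited so far: [7]
  queue [5, 9] -> pop 5, enqueue [none], visited so far: [7, 5]
  queue [9] -> pop 9, enqueue [14], visited so far: [7, 5, 9]
  queue [14] -> pop 14, enqueue [31], visited so far: [7, 5, 9, 14]
  queue [31] -> pop 31, enqueue [28, 32], visited so far: [7, 5, 9, 14, 31]
  queue [28, 32] -> pop 28, enqueue [17], visited so far: [7, 5, 9, 14, 31, 28]
  queue [32, 17] -> pop 32, enqueue [49], visited so far: [7, 5, 9, 14, 31, 28, 32]
  queue [17, 49] -> pop 17, enqueue [none], visited so far: [7, 5, 9, 14, 31, 28, 32, 17]
  queue [49] -> pop 49, enqueue [45], visited so far: [7, 5, 9, 14, 31, 28, 32, 17, 49]
  queue [45] -> pop 45, enqueue [none], visited so far: [7, 5, 9, 14, 31, 28, 32, 17, 49, 45]
Result: [7, 5, 9, 14, 31, 28, 32, 17, 49, 45]
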